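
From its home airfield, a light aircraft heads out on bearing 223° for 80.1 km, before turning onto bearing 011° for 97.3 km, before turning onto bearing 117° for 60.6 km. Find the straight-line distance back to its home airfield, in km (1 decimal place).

20.3 km

Leg 1 (223°, 80.1 km): east 80.1 sin 223° = -54.63, north 80.1 cos 223° = -58.58
Leg 2 (011°, 97.3 km): east 97.3 sin 11° = 18.57, north 97.3 cos 11° = 95.51
Leg 3 (117°, 60.6 km): east 60.6 sin 117° = 53.99, north 60.6 cos 117° = -27.51
Net: 17.93 east, 9.42 north. Distance = √((17.93)² + (9.42)²) = 20.256 km.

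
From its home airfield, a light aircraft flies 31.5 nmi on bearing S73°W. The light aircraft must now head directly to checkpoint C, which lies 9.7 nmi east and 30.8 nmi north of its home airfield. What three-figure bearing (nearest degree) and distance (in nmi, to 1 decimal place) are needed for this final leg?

Leg 1 (S73°W, 31.5 nmi): east 31.5 sin 253° = -30.12, north 31.5 cos 253° = -9.21
Current position: (-30.12, -9.21). Target: (9.7, 30.8). Remaining: Δeast = 39.82, Δnorth = 40.01.
Bearing = atan2(39.82, 40.01) mod 360° = 44.87°; distance = √((39.82)² + (40.01)²) = 56.451 nmi.

045°, 56.5 nmi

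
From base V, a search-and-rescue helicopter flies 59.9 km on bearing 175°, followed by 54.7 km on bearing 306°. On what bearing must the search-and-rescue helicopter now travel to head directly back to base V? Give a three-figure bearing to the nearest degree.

Leg 1 (175°, 59.9 km): east 59.9 sin 175° = 5.22, north 59.9 cos 175° = -59.67
Leg 2 (306°, 54.7 km): east 54.7 sin 306° = -44.25, north 54.7 cos 306° = 32.15
Net displacement: -39.03 east, -27.52 north. Direction back to start is (39.03, 27.52): bearing = atan2(39.03, 27.52) mod 360° = 54.81° ≈ 055°.

055°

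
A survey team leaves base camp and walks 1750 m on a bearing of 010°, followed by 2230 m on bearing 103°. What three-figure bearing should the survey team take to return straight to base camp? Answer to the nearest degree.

244°

Leg 1 (010°, 1750 m): east 1750 sin 10° = 303.88, north 1750 cos 10° = 1723.41
Leg 2 (103°, 2230 m): east 2230 sin 103° = 2172.85, north 2230 cos 103° = -501.64
Net displacement: 2476.73 east, 1221.77 north. Direction back to start is (-2476.73, -1221.77): bearing = atan2(-2476.73, -1221.77) mod 360° = 243.74° ≈ 244°.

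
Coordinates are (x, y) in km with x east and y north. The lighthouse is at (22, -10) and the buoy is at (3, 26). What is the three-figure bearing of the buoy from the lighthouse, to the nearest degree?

Δeast = 3 − 22 = -19.00; Δnorth = 26 − -10 = 36.00.
Bearing = atan2(Δeast, Δnorth) mod 360° = 332.18° ≈ 332°.

332°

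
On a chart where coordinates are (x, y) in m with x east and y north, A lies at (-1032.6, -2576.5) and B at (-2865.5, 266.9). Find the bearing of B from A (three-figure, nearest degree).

Δeast = -2865.5 − -1032.6 = -1832.90; Δnorth = 266.9 − -2576.5 = 2843.40.
Bearing = atan2(Δeast, Δnorth) mod 360° = 327.19° ≈ 327°.

327°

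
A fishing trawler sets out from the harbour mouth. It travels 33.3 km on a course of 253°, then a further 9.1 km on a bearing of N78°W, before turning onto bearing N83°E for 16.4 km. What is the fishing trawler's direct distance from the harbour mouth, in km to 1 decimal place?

Leg 1 (253°, 33.3 km): east 33.3 sin 253° = -31.84, north 33.3 cos 253° = -9.74
Leg 2 (N78°W, 9.1 km): east 9.1 sin 282° = -8.90, north 9.1 cos 282° = 1.89
Leg 3 (N83°E, 16.4 km): east 16.4 sin 83° = 16.28, north 16.4 cos 83° = 2.00
Net: -24.47 east, -5.85 north. Distance = √((-24.47)² + (-5.85)²) = 25.157 km.

25.2 km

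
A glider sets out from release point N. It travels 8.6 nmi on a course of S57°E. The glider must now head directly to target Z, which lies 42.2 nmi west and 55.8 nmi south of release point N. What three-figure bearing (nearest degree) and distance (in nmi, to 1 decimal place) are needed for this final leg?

Leg 1 (S57°E, 8.6 nmi): east 8.6 sin 123° = 7.21, north 8.6 cos 123° = -4.68
Current position: (7.21, -4.68). Target: (-42.2, -55.8). Remaining: Δeast = -49.41, Δnorth = -51.12.
Bearing = atan2(-49.41, -51.12) mod 360° = 224.03°; distance = √((-49.41)² + (-51.12)²) = 71.095 nmi.

224°, 71.1 nmi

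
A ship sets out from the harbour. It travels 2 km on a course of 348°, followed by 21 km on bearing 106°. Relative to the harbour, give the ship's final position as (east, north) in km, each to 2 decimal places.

Leg 1 (348°, 2 km): east 2 sin 348° = -0.42, north 2 cos 348° = 1.96
Leg 2 (106°, 21 km): east 21 sin 106° = 20.19, north 21 cos 106° = -5.79
Summing: 19.77 km east, -3.83 km north → (19.77, -3.83).

(19.77, -3.83)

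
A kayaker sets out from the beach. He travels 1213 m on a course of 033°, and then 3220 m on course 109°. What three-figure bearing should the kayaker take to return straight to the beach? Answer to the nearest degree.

Leg 1 (033°, 1213 m): east 1213 sin 33° = 660.65, north 1213 cos 33° = 1017.31
Leg 2 (109°, 3220 m): east 3220 sin 109° = 3044.57, north 3220 cos 109° = -1048.33
Net displacement: 3705.22 east, -31.02 north. Direction back to start is (-3705.22, 31.02): bearing = atan2(-3705.22, 31.02) mod 360° = 270.48° ≈ 270°.

270°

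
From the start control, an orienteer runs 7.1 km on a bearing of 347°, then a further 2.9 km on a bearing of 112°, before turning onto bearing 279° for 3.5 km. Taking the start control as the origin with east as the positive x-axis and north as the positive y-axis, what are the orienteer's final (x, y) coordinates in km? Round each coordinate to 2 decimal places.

Leg 1 (347°, 7.1 km): east 7.1 sin 347° = -1.60, north 7.1 cos 347° = 6.92
Leg 2 (112°, 2.9 km): east 2.9 sin 112° = 2.69, north 2.9 cos 112° = -1.09
Leg 3 (279°, 3.5 km): east 3.5 sin 279° = -3.46, north 3.5 cos 279° = 0.55
Summing: -2.37 km east, 6.38 km north → (-2.37, 6.38).

(-2.37, 6.38)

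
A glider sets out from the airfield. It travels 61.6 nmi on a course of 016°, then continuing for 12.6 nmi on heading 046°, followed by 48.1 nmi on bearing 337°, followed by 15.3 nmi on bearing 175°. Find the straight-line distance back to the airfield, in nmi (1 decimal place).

97.4 nmi

Leg 1 (016°, 61.6 nmi): east 61.6 sin 16° = 16.98, north 61.6 cos 16° = 59.21
Leg 2 (046°, 12.6 nmi): east 12.6 sin 46° = 9.06, north 12.6 cos 46° = 8.75
Leg 3 (337°, 48.1 nmi): east 48.1 sin 337° = -18.79, north 48.1 cos 337° = 44.28
Leg 4 (175°, 15.3 nmi): east 15.3 sin 175° = 1.33, north 15.3 cos 175° = -15.24
Net: 8.58 east, 97.00 north. Distance = √((8.58)² + (97.00)²) = 97.380 nmi.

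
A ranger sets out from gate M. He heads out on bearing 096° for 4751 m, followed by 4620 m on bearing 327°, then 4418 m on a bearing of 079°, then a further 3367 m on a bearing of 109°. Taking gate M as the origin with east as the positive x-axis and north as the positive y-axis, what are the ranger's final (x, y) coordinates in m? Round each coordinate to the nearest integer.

(9729, 3125)

Leg 1 (096°, 4751 m): east 4751 sin 96° = 4724.97, north 4751 cos 96° = -496.61
Leg 2 (327°, 4620 m): east 4620 sin 327° = -2516.23, north 4620 cos 327° = 3874.66
Leg 3 (079°, 4418 m): east 4418 sin 79° = 4336.83, north 4418 cos 79° = 842.99
Leg 4 (109°, 3367 m): east 3367 sin 109° = 3183.56, north 3367 cos 109° = -1096.19
Summing: 9729.13 m east, 3124.85 m north → (9729, 3125).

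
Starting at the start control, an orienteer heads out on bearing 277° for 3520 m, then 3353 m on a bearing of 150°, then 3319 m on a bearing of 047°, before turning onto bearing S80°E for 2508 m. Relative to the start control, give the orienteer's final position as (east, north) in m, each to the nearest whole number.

Leg 1 (277°, 3520 m): east 3520 sin 277° = -3493.76, north 3520 cos 277° = 428.98
Leg 2 (150°, 3353 m): east 3353 sin 150° = 1676.50, north 3353 cos 150° = -2903.78
Leg 3 (047°, 3319 m): east 3319 sin 47° = 2427.36, north 3319 cos 47° = 2263.55
Leg 4 (S80°E, 2508 m): east 2508 sin 100° = 2469.90, north 2508 cos 100° = -435.51
Summing: 3080.00 m east, -646.76 m north → (3080, -647).

(3080, -647)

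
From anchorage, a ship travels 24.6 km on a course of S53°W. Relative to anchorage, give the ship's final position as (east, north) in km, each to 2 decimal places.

Leg 1 (S53°W, 24.6 km): east 24.6 sin 233° = -19.65, north 24.6 cos 233° = -14.80
Summing: -19.65 km east, -14.80 km north → (-19.65, -14.80).

(-19.65, -14.80)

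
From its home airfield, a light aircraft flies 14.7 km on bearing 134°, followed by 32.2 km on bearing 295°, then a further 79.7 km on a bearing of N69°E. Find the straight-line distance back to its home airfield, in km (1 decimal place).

64.3 km

Leg 1 (134°, 14.7 km): east 14.7 sin 134° = 10.57, north 14.7 cos 134° = -10.21
Leg 2 (295°, 32.2 km): east 32.2 sin 295° = -29.18, north 32.2 cos 295° = 13.61
Leg 3 (N69°E, 79.7 km): east 79.7 sin 69° = 74.41, north 79.7 cos 69° = 28.56
Net: 55.80 east, 31.96 north. Distance = √((55.80)² + (31.96)²) = 64.302 km.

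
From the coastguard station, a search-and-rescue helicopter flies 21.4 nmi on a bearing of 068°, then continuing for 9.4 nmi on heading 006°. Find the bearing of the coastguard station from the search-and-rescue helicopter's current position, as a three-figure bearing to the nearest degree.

Leg 1 (068°, 21.4 nmi): east 21.4 sin 68° = 19.84, north 21.4 cos 68° = 8.02
Leg 2 (006°, 9.4 nmi): east 9.4 sin 6° = 0.98, north 9.4 cos 6° = 9.35
Net displacement: 20.82 east, 17.37 north. Direction back to start is (-20.82, -17.37): bearing = atan2(-20.82, -17.37) mod 360° = 230.18° ≈ 230°.

230°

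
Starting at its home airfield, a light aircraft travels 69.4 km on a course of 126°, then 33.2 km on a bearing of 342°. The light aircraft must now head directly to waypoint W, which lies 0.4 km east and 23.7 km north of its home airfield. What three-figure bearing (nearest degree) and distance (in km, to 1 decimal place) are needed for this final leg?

Leg 1 (126°, 69.4 km): east 69.4 sin 126° = 56.15, north 69.4 cos 126° = -40.79
Leg 2 (342°, 33.2 km): east 33.2 sin 342° = -10.26, north 33.2 cos 342° = 31.58
Current position: (45.89, -9.22). Target: (0.4, 23.7). Remaining: Δeast = -45.49, Δnorth = 32.92.
Bearing = atan2(-45.49, 32.92) mod 360° = 305.89°; distance = √((-45.49)² + (32.92)²) = 56.148 km.

306°, 56.1 km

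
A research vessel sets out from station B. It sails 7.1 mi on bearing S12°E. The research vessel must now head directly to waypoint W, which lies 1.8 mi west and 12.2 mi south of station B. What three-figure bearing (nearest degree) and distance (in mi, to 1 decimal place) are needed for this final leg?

212°, 6.2 mi

Leg 1 (S12°E, 7.1 mi): east 7.1 sin 168° = 1.48, north 7.1 cos 168° = -6.94
Current position: (1.48, -6.94). Target: (-1.8, -12.2). Remaining: Δeast = -3.28, Δnorth = -5.26.
Bearing = atan2(-3.28, -5.26) mod 360° = 211.94°; distance = √((-3.28)² + (-5.26)²) = 6.193 mi.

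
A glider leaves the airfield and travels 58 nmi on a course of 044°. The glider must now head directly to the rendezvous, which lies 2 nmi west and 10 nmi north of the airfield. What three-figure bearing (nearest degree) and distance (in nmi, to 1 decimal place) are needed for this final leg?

233°, 52.9 nmi

Leg 1 (044°, 58 nmi): east 58 sin 44° = 40.29, north 58 cos 44° = 41.72
Current position: (40.29, 41.72). Target: (-2, 10). Remaining: Δeast = -42.29, Δnorth = -31.72.
Bearing = atan2(-42.29, -31.72) mod 360° = 233.13°; distance = √((-42.29)² + (-31.72)²) = 52.865 nmi.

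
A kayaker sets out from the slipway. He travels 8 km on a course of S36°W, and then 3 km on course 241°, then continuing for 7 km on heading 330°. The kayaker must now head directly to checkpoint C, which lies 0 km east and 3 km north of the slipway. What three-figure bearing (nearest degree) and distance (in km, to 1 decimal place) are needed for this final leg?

066°, 11.9 km

Leg 1 (S36°W, 8 km): east 8 sin 216° = -4.70, north 8 cos 216° = -6.47
Leg 2 (241°, 3 km): east 3 sin 241° = -2.62, north 3 cos 241° = -1.45
Leg 3 (330°, 7 km): east 7 sin 330° = -3.50, north 7 cos 330° = 6.06
Current position: (-10.83, -1.86). Target: (0, 3). Remaining: Δeast = 10.83, Δnorth = 4.86.
Bearing = atan2(10.83, 4.86) mod 360° = 65.80°; distance = √((10.83)² + (4.86)²) = 11.869 km.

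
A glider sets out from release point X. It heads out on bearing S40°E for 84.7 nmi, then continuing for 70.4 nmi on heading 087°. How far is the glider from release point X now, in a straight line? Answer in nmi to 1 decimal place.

Leg 1 (S40°E, 84.7 nmi): east 84.7 sin 140° = 54.44, north 84.7 cos 140° = -64.88
Leg 2 (087°, 70.4 nmi): east 70.4 sin 87° = 70.30, north 70.4 cos 87° = 3.68
Net: 124.75 east, -61.20 north. Distance = √((124.75)² + (-61.20)²) = 138.951 nmi.

139.0 nmi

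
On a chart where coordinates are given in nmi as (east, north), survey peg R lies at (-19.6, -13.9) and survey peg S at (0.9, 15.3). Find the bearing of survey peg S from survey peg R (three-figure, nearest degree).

035°

Δeast = 0.9 − -19.6 = 20.50; Δnorth = 15.3 − -13.9 = 29.20.
Bearing = atan2(Δeast, Δnorth) mod 360° = 35.07° ≈ 035°.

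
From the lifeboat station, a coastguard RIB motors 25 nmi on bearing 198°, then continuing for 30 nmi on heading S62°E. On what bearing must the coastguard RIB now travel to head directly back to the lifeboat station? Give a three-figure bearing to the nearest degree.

334°

Leg 1 (198°, 25 nmi): east 25 sin 198° = -7.73, north 25 cos 198° = -23.78
Leg 2 (S62°E, 30 nmi): east 30 sin 118° = 26.49, north 30 cos 118° = -14.08
Net displacement: 18.76 east, -37.86 north. Direction back to start is (-18.76, 37.86): bearing = atan2(-18.76, 37.86) mod 360° = 333.64° ≈ 334°.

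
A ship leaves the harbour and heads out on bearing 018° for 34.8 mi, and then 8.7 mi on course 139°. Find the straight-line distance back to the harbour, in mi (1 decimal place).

Leg 1 (018°, 34.8 mi): east 34.8 sin 18° = 10.75, north 34.8 cos 18° = 33.10
Leg 2 (139°, 8.7 mi): east 8.7 sin 139° = 5.71, north 8.7 cos 139° = -6.57
Net: 16.46 east, 26.53 north. Distance = √((16.46)² + (26.53)²) = 31.223 mi.

31.2 mi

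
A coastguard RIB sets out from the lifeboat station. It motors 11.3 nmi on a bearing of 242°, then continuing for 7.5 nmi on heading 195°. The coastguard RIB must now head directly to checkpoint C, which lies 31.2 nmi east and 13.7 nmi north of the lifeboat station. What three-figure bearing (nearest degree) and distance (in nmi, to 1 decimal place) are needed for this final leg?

059°, 50.5 nmi

Leg 1 (242°, 11.3 nmi): east 11.3 sin 242° = -9.98, north 11.3 cos 242° = -5.31
Leg 2 (195°, 7.5 nmi): east 7.5 sin 195° = -1.94, north 7.5 cos 195° = -7.24
Current position: (-11.92, -12.55). Target: (31.2, 13.7). Remaining: Δeast = 43.12, Δnorth = 26.25.
Bearing = atan2(43.12, 26.25) mod 360° = 58.67°; distance = √((43.12)² + (26.25)²) = 50.480 nmi.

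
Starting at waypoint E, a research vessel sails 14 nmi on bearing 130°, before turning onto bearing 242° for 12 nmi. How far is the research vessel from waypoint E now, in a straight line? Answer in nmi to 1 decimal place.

14.6 nmi

Leg 1 (130°, 14 nmi): east 14 sin 130° = 10.72, north 14 cos 130° = -9.00
Leg 2 (242°, 12 nmi): east 12 sin 242° = -10.60, north 12 cos 242° = -5.63
Net: 0.13 east, -14.63 north. Distance = √((0.13)² + (-14.63)²) = 14.633 nmi.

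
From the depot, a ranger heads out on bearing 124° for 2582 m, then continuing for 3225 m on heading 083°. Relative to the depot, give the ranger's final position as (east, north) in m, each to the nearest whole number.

Leg 1 (124°, 2582 m): east 2582 sin 124° = 2140.58, north 2582 cos 124° = -1443.84
Leg 2 (083°, 3225 m): east 3225 sin 83° = 3200.96, north 3225 cos 83° = 393.03
Summing: 5341.54 m east, -1050.81 m north → (5342, -1051).

(5342, -1051)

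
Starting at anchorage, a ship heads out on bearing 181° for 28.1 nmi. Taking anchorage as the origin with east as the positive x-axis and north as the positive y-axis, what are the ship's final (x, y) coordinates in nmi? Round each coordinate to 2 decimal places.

Leg 1 (181°, 28.1 nmi): east 28.1 sin 181° = -0.49, north 28.1 cos 181° = -28.10
Summing: -0.49 nmi east, -28.10 nmi north → (-0.49, -28.10).

(-0.49, -28.10)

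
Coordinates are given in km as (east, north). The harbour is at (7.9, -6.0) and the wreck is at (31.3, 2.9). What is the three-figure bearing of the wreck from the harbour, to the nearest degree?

Δeast = 31.3 − 7.9 = 23.40; Δnorth = 2.9 − -6.0 = 8.90.
Bearing = atan2(Δeast, Δnorth) mod 360° = 69.18° ≈ 069°.

069°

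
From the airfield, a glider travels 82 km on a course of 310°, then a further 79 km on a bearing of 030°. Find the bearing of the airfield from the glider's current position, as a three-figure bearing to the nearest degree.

169°

Leg 1 (310°, 82 km): east 82 sin 310° = -62.82, north 82 cos 310° = 52.71
Leg 2 (030°, 79 km): east 79 sin 30° = 39.50, north 79 cos 30° = 68.42
Net displacement: -23.32 east, 121.12 north. Direction back to start is (23.32, -121.12): bearing = atan2(23.32, -121.12) mod 360° = 169.10° ≈ 169°.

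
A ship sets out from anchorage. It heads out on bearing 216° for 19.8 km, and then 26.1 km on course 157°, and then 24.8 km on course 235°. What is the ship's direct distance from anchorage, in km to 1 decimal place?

Leg 1 (216°, 19.8 km): east 19.8 sin 216° = -11.64, north 19.8 cos 216° = -16.02
Leg 2 (157°, 26.1 km): east 26.1 sin 157° = 10.20, north 26.1 cos 157° = -24.03
Leg 3 (235°, 24.8 km): east 24.8 sin 235° = -20.31, north 24.8 cos 235° = -14.22
Net: -21.76 east, -54.27 north. Distance = √((-21.76)² + (-54.27)²) = 58.467 km.

58.5 km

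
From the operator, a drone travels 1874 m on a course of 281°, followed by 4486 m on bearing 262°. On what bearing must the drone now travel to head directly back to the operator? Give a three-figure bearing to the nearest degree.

Leg 1 (281°, 1874 m): east 1874 sin 281° = -1839.57, north 1874 cos 281° = 357.58
Leg 2 (262°, 4486 m): east 4486 sin 262° = -4442.34, north 4486 cos 262° = -624.33
Net displacement: -6281.91 east, -266.75 north. Direction back to start is (6281.91, 266.75): bearing = atan2(6281.91, 266.75) mod 360° = 87.57° ≈ 088°.

088°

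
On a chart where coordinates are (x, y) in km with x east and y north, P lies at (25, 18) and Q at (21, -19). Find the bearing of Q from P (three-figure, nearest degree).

Δeast = 21 − 25 = -4.00; Δnorth = -19 − 18 = -37.00.
Bearing = atan2(Δeast, Δnorth) mod 360° = 186.17° ≈ 186°.

186°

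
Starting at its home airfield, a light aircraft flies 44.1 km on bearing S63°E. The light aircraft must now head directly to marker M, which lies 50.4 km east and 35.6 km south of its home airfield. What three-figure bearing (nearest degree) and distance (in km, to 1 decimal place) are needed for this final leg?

Leg 1 (S63°E, 44.1 km): east 44.1 sin 117° = 39.29, north 44.1 cos 117° = -20.02
Current position: (39.29, -20.02). Target: (50.4, -35.6). Remaining: Δeast = 11.11, Δnorth = -15.58.
Bearing = atan2(11.11, -15.58) mod 360° = 144.51°; distance = √((11.11)² + (-15.58)²) = 19.133 km.

145°, 19.1 km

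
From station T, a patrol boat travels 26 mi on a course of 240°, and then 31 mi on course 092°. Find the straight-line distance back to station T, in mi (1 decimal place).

Leg 1 (240°, 26 mi): east 26 sin 240° = -22.52, north 26 cos 240° = -13.00
Leg 2 (092°, 31 mi): east 31 sin 92° = 30.98, north 31 cos 92° = -1.08
Net: 8.46 east, -14.08 north. Distance = √((8.46)² + (-14.08)²) = 16.430 mi.

16.4 mi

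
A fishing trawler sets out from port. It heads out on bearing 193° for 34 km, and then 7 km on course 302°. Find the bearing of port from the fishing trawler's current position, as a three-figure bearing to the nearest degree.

Leg 1 (193°, 34 km): east 34 sin 193° = -7.65, north 34 cos 193° = -33.13
Leg 2 (302°, 7 km): east 7 sin 302° = -5.94, north 7 cos 302° = 3.71
Net displacement: -13.58 east, -29.42 north. Direction back to start is (13.58, 29.42): bearing = atan2(13.58, 29.42) mod 360° = 24.79° ≈ 025°.

025°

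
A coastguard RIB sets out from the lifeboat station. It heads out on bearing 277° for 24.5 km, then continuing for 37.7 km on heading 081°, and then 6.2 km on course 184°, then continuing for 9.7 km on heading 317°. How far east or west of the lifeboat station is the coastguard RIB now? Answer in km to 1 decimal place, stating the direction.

5.9 km east

Leg 1 (277°, 24.5 km): east 24.5 sin 277° = -24.32, north 24.5 cos 277° = 2.99
Leg 2 (081°, 37.7 km): east 37.7 sin 81° = 37.24, north 37.7 cos 81° = 5.90
Leg 3 (184°, 6.2 km): east 6.2 sin 184° = -0.43, north 6.2 cos 184° = -6.18
Leg 4 (317°, 9.7 km): east 9.7 sin 317° = -6.62, north 9.7 cos 317° = 7.09
Net east component: 5.87 km.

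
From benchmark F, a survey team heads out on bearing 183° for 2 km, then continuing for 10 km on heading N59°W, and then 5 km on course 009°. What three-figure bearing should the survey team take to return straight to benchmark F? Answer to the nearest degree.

136°

Leg 1 (183°, 2 km): east 2 sin 183° = -0.10, north 2 cos 183° = -2.00
Leg 2 (N59°W, 10 km): east 10 sin 301° = -8.57, north 10 cos 301° = 5.15
Leg 3 (009°, 5 km): east 5 sin 9° = 0.78, north 5 cos 9° = 4.94
Net displacement: -7.89 east, 8.09 north. Direction back to start is (7.89, -8.09): bearing = atan2(7.89, -8.09) mod 360° = 135.71° ≈ 136°.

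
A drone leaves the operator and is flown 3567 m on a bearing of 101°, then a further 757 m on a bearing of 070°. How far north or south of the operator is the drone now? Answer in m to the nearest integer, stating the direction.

Leg 1 (101°, 3567 m): east 3567 sin 101° = 3501.46, north 3567 cos 101° = -680.62
Leg 2 (070°, 757 m): east 757 sin 70° = 711.35, north 757 cos 70° = 258.91
Net north component: -421.71 m.

422 m south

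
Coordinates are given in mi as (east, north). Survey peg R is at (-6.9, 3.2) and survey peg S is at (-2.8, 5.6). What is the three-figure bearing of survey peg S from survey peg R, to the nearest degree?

060°

Δeast = -2.8 − -6.9 = 4.10; Δnorth = 5.6 − 3.2 = 2.40.
Bearing = atan2(Δeast, Δnorth) mod 360° = 59.66° ≈ 060°.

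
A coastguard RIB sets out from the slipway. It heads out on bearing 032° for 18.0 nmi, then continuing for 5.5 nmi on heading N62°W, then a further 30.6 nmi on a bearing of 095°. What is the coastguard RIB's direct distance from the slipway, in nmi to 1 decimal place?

38.3 nmi

Leg 1 (032°, 18.0 nmi): east 18.0 sin 32° = 9.54, north 18.0 cos 32° = 15.26
Leg 2 (N62°W, 5.5 nmi): east 5.5 sin 298° = -4.86, north 5.5 cos 298° = 2.58
Leg 3 (095°, 30.6 nmi): east 30.6 sin 95° = 30.48, north 30.6 cos 95° = -2.67
Net: 35.17 east, 15.18 north. Distance = √((35.17)² + (15.18)²) = 38.302 nmi.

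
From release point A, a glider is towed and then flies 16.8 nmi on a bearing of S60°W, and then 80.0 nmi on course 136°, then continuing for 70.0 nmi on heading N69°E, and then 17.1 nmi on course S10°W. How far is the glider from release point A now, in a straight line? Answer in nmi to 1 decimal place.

118.4 nmi

Leg 1 (S60°W, 16.8 nmi): east 16.8 sin 240° = -14.55, north 16.8 cos 240° = -8.40
Leg 2 (136°, 80.0 nmi): east 80.0 sin 136° = 55.57, north 80.0 cos 136° = -57.55
Leg 3 (N69°E, 70.0 nmi): east 70.0 sin 69° = 65.35, north 70.0 cos 69° = 25.09
Leg 4 (S10°W, 17.1 nmi): east 17.1 sin 190° = -2.97, north 17.1 cos 190° = -16.84
Net: 103.40 east, -57.70 north. Distance = √((103.40)² + (-57.70)²) = 118.415 nmi.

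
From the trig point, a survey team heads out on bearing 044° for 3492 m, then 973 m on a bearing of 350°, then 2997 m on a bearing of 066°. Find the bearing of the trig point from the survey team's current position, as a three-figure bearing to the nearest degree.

Leg 1 (044°, 3492 m): east 3492 sin 44° = 2425.75, north 3492 cos 44° = 2511.93
Leg 2 (350°, 973 m): east 973 sin 350° = -168.96, north 973 cos 350° = 958.22
Leg 3 (066°, 2997 m): east 2997 sin 66° = 2737.90, north 2997 cos 66° = 1218.99
Net displacement: 4994.68 east, 4689.14 north. Direction back to start is (-4994.68, -4689.14): bearing = atan2(-4994.68, -4689.14) mod 360° = 226.81° ≈ 227°.

227°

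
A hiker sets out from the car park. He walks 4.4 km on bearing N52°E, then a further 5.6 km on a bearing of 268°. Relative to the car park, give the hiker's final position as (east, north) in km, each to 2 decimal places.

Leg 1 (N52°E, 4.4 km): east 4.4 sin 52° = 3.47, north 4.4 cos 52° = 2.71
Leg 2 (268°, 5.6 km): east 5.6 sin 268° = -5.60, north 5.6 cos 268° = -0.20
Summing: -2.13 km east, 2.51 km north → (-2.13, 2.51).

(-2.13, 2.51)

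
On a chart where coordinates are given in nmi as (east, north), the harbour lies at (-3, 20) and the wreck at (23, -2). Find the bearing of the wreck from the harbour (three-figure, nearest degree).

130°

Δeast = 23 − -3 = 26.00; Δnorth = -2 − 20 = -22.00.
Bearing = atan2(Δeast, Δnorth) mod 360° = 130.24° ≈ 130°.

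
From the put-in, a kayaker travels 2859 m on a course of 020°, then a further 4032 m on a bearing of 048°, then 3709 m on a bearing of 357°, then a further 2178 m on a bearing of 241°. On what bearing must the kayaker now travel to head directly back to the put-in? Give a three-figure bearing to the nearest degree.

Leg 1 (020°, 2859 m): east 2859 sin 20° = 977.84, north 2859 cos 20° = 2686.58
Leg 2 (048°, 4032 m): east 4032 sin 48° = 2996.36, north 4032 cos 48° = 2697.93
Leg 3 (357°, 3709 m): east 3709 sin 357° = -194.11, north 3709 cos 357° = 3703.92
Leg 4 (241°, 2178 m): east 2178 sin 241° = -1904.92, north 2178 cos 241° = -1055.92
Net displacement: 1875.16 east, 8032.52 north. Direction back to start is (-1875.16, -8032.52): bearing = atan2(-1875.16, -8032.52) mod 360° = 193.14° ≈ 193°.

193°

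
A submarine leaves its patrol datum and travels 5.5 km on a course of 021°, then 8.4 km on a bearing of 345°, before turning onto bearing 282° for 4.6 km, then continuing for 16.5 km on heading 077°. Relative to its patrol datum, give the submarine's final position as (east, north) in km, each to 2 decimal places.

(11.37, 17.92)

Leg 1 (021°, 5.5 km): east 5.5 sin 21° = 1.97, north 5.5 cos 21° = 5.13
Leg 2 (345°, 8.4 km): east 8.4 sin 345° = -2.17, north 8.4 cos 345° = 8.11
Leg 3 (282°, 4.6 km): east 4.6 sin 282° = -4.50, north 4.6 cos 282° = 0.96
Leg 4 (077°, 16.5 km): east 16.5 sin 77° = 16.08, north 16.5 cos 77° = 3.71
Summing: 11.37 km east, 17.92 km north → (11.37, 17.92).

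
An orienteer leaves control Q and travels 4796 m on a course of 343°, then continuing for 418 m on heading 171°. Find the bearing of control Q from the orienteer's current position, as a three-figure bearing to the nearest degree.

Leg 1 (343°, 4796 m): east 4796 sin 343° = -1402.21, north 4796 cos 343° = 4586.44
Leg 2 (171°, 418 m): east 418 sin 171° = 65.39, north 418 cos 171° = -412.85
Net displacement: -1336.83 east, 4173.58 north. Direction back to start is (1336.83, -4173.58): bearing = atan2(1336.83, -4173.58) mod 360° = 162.24° ≈ 162°.

162°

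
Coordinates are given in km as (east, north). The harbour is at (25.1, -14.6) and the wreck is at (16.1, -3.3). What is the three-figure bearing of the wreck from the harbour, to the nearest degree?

321°

Δeast = 16.1 − 25.1 = -9.00; Δnorth = -3.3 − -14.6 = 11.30.
Bearing = atan2(Δeast, Δnorth) mod 360° = 321.46° ≈ 321°.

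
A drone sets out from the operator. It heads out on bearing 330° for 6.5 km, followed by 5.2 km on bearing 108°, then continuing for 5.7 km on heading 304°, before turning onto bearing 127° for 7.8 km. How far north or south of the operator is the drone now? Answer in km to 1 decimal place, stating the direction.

Leg 1 (330°, 6.5 km): east 6.5 sin 330° = -3.25, north 6.5 cos 330° = 5.63
Leg 2 (108°, 5.2 km): east 5.2 sin 108° = 4.95, north 5.2 cos 108° = -1.61
Leg 3 (304°, 5.7 km): east 5.7 sin 304° = -4.73, north 5.7 cos 304° = 3.19
Leg 4 (127°, 7.8 km): east 7.8 sin 127° = 6.23, north 7.8 cos 127° = -4.69
Net north component: 2.52 km.

2.5 km north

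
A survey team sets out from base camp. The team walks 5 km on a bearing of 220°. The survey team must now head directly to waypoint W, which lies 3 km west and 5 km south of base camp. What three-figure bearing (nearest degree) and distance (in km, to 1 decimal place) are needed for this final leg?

Leg 1 (220°, 5 km): east 5 sin 220° = -3.21, north 5 cos 220° = -3.83
Current position: (-3.21, -3.83). Target: (-3, -5). Remaining: Δeast = 0.21, Δnorth = -1.17.
Bearing = atan2(0.21, -1.17) mod 360° = 169.64°; distance = √((0.21)² + (-1.17)²) = 1.189 km.

170°, 1.2 km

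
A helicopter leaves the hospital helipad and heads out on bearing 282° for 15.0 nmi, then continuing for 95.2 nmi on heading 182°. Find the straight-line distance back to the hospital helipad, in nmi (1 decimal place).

93.8 nmi

Leg 1 (282°, 15.0 nmi): east 15.0 sin 282° = -14.67, north 15.0 cos 282° = 3.12
Leg 2 (182°, 95.2 nmi): east 95.2 sin 182° = -3.32, north 95.2 cos 182° = -95.14
Net: -17.99 east, -92.02 north. Distance = √((-17.99)² + (-92.02)²) = 93.766 nmi.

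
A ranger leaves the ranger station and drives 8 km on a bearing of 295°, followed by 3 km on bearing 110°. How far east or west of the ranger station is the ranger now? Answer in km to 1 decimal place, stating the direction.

4.4 km west

Leg 1 (295°, 8 km): east 8 sin 295° = -7.25, north 8 cos 295° = 3.38
Leg 2 (110°, 3 km): east 3 sin 110° = 2.82, north 3 cos 110° = -1.03
Net east component: -4.43 km.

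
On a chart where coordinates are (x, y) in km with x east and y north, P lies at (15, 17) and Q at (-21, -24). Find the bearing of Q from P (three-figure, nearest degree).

221°

Δeast = -21 − 15 = -36.00; Δnorth = -24 − 17 = -41.00.
Bearing = atan2(Δeast, Δnorth) mod 360° = 221.28° ≈ 221°.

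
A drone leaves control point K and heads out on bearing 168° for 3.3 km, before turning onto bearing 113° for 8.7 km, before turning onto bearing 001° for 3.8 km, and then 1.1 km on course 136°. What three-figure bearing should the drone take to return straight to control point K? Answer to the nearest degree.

291°

Leg 1 (168°, 3.3 km): east 3.3 sin 168° = 0.69, north 3.3 cos 168° = -3.23
Leg 2 (113°, 8.7 km): east 8.7 sin 113° = 8.01, north 8.7 cos 113° = -3.40
Leg 3 (001°, 3.8 km): east 3.8 sin 1° = 0.07, north 3.8 cos 1° = 3.80
Leg 4 (136°, 1.1 km): east 1.1 sin 136° = 0.76, north 1.1 cos 136° = -0.79
Net displacement: 9.52 east, -3.62 north. Direction back to start is (-9.52, 3.62): bearing = atan2(-9.52, 3.62) mod 360° = 290.80° ≈ 291°.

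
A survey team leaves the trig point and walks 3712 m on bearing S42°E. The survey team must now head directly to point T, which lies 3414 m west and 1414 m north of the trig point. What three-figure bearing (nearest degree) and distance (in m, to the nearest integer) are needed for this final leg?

Leg 1 (S42°E, 3712 m): east 3712 sin 138° = 2483.81, north 3712 cos 138° = -2758.55
Current position: (2483.81, -2758.55). Target: (-3414, 1414). Remaining: Δeast = -5897.81, Δnorth = 4172.55.
Bearing = atan2(-5897.81, 4172.55) mod 360° = 305.28°; distance = √((-5897.81)² + (4172.55)²) = 7224.569 m.

305°, 7225 m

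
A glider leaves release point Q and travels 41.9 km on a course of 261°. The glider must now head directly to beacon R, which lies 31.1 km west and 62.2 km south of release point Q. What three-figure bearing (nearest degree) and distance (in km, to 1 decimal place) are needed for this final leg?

Leg 1 (261°, 41.9 km): east 41.9 sin 261° = -41.38, north 41.9 cos 261° = -6.55
Current position: (-41.38, -6.55). Target: (-31.1, -62.2). Remaining: Δeast = 10.28, Δnorth = -55.65.
Bearing = atan2(10.28, -55.65) mod 360° = 169.53°; distance = √((10.28)² + (-55.65)²) = 56.588 km.

170°, 56.6 km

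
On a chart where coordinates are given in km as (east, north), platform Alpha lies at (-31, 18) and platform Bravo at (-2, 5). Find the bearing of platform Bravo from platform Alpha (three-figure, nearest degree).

114°

Δeast = -2 − -31 = 29.00; Δnorth = 5 − 18 = -13.00.
Bearing = atan2(Δeast, Δnorth) mod 360° = 114.15° ≈ 114°.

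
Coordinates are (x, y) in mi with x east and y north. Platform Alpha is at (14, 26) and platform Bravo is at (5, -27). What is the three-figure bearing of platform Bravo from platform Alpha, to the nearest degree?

Δeast = 5 − 14 = -9.00; Δnorth = -27 − 26 = -53.00.
Bearing = atan2(Δeast, Δnorth) mod 360° = 189.64° ≈ 190°.

190°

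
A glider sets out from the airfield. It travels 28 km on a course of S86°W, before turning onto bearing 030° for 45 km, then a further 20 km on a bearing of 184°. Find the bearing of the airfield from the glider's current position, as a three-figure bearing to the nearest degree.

Leg 1 (S86°W, 28 km): east 28 sin 266° = -27.93, north 28 cos 266° = -1.95
Leg 2 (030°, 45 km): east 45 sin 30° = 22.50, north 45 cos 30° = 38.97
Leg 3 (184°, 20 km): east 20 sin 184° = -1.40, north 20 cos 184° = -19.95
Net displacement: -6.83 east, 17.07 north. Direction back to start is (6.83, -17.07): bearing = atan2(6.83, -17.07) mod 360° = 158.20° ≈ 158°.

158°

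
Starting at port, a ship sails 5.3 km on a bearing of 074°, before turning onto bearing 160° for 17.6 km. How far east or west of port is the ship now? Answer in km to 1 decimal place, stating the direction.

11.1 km east

Leg 1 (074°, 5.3 km): east 5.3 sin 74° = 5.09, north 5.3 cos 74° = 1.46
Leg 2 (160°, 17.6 km): east 17.6 sin 160° = 6.02, north 17.6 cos 160° = -16.54
Net east component: 11.11 km.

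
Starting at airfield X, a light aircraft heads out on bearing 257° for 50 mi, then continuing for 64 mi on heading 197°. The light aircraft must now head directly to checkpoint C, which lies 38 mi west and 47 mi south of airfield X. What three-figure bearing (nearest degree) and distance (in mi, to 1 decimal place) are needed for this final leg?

049°, 38.9 mi

Leg 1 (257°, 50 mi): east 50 sin 257° = -48.72, north 50 cos 257° = -11.25
Leg 2 (197°, 64 mi): east 64 sin 197° = -18.71, north 64 cos 197° = -61.20
Current position: (-67.43, -72.45). Target: (-38, -47). Remaining: Δeast = 29.43, Δnorth = 25.45.
Bearing = atan2(29.43, 25.45) mod 360° = 49.15°; distance = √((29.43)² + (25.45)²) = 38.909 mi.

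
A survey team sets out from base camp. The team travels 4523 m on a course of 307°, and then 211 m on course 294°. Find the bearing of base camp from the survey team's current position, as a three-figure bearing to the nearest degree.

Leg 1 (307°, 4523 m): east 4523 sin 307° = -3612.23, north 4523 cos 307° = 2722.01
Leg 2 (294°, 211 m): east 211 sin 294° = -192.76, north 211 cos 294° = 85.82
Net displacement: -3804.99 east, 2807.83 north. Direction back to start is (3804.99, -2807.83): bearing = atan2(3804.99, -2807.83) mod 360° = 126.42° ≈ 126°.

126°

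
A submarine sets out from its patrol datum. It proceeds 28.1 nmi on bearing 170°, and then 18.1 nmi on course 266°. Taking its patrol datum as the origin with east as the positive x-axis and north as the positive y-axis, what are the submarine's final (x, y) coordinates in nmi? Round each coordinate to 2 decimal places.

Leg 1 (170°, 28.1 nmi): east 28.1 sin 170° = 4.88, north 28.1 cos 170° = -27.67
Leg 2 (266°, 18.1 nmi): east 18.1 sin 266° = -18.06, north 18.1 cos 266° = -1.26
Summing: -13.18 nmi east, -28.94 nmi north → (-13.18, -28.94).

(-13.18, -28.94)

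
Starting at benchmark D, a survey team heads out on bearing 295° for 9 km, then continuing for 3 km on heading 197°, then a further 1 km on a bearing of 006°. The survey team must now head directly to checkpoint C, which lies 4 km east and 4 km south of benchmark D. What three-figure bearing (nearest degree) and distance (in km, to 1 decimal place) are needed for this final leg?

Leg 1 (295°, 9 km): east 9 sin 295° = -8.16, north 9 cos 295° = 3.80
Leg 2 (197°, 3 km): east 3 sin 197° = -0.88, north 3 cos 197° = -2.87
Leg 3 (006°, 1 km): east 1 sin 6° = 0.10, north 1 cos 6° = 0.99
Current position: (-8.93, 1.93). Target: (4, -4). Remaining: Δeast = 12.93, Δnorth = -5.93.
Bearing = atan2(12.93, -5.93) mod 360° = 114.64°; distance = √((12.93)² + (-5.93)²) = 14.224 km.

115°, 14.2 km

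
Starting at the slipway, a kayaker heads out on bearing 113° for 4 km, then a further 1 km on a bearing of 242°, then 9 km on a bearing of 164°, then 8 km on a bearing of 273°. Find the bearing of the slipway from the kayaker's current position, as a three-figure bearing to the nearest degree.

015°

Leg 1 (113°, 4 km): east 4 sin 113° = 3.68, north 4 cos 113° = -1.56
Leg 2 (242°, 1 km): east 1 sin 242° = -0.88, north 1 cos 242° = -0.47
Leg 3 (164°, 9 km): east 9 sin 164° = 2.48, north 9 cos 164° = -8.65
Leg 4 (273°, 8 km): east 8 sin 273° = -7.99, north 8 cos 273° = 0.42
Net displacement: -2.71 east, -10.27 north. Direction back to start is (2.71, 10.27): bearing = atan2(2.71, 10.27) mod 360° = 14.78° ≈ 015°.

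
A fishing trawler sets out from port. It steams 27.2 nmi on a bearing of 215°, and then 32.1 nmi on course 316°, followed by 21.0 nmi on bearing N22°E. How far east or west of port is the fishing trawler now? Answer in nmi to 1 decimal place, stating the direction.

30.0 nmi west

Leg 1 (215°, 27.2 nmi): east 27.2 sin 215° = -15.60, north 27.2 cos 215° = -22.28
Leg 2 (316°, 32.1 nmi): east 32.1 sin 316° = -22.30, north 32.1 cos 316° = 23.09
Leg 3 (N22°E, 21.0 nmi): east 21.0 sin 22° = 7.87, north 21.0 cos 22° = 19.47
Net east component: -30.03 nmi.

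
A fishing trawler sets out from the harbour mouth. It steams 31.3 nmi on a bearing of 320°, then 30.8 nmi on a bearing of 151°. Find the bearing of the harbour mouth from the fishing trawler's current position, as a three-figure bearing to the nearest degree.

060°

Leg 1 (320°, 31.3 nmi): east 31.3 sin 320° = -20.12, north 31.3 cos 320° = 23.98
Leg 2 (151°, 30.8 nmi): east 30.8 sin 151° = 14.93, north 30.8 cos 151° = -26.94
Net displacement: -5.19 east, -2.96 north. Direction back to start is (5.19, 2.96): bearing = atan2(5.19, 2.96) mod 360° = 60.28° ≈ 060°.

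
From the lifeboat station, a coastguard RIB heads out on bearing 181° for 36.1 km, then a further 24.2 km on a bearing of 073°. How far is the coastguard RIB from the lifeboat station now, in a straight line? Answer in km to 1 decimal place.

Leg 1 (181°, 36.1 km): east 36.1 sin 181° = -0.63, north 36.1 cos 181° = -36.09
Leg 2 (073°, 24.2 km): east 24.2 sin 73° = 23.14, north 24.2 cos 73° = 7.08
Net: 22.51 east, -29.02 north. Distance = √((22.51)² + (-29.02)²) = 36.728 km.

36.7 km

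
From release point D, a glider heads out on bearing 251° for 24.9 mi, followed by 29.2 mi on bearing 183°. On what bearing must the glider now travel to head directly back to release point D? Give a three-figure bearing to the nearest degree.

Leg 1 (251°, 24.9 mi): east 24.9 sin 251° = -23.54, north 24.9 cos 251° = -8.11
Leg 2 (183°, 29.2 mi): east 29.2 sin 183° = -1.53, north 29.2 cos 183° = -29.16
Net displacement: -25.07 east, -37.27 north. Direction back to start is (25.07, 37.27): bearing = atan2(25.07, 37.27) mod 360° = 33.93° ≈ 034°.

034°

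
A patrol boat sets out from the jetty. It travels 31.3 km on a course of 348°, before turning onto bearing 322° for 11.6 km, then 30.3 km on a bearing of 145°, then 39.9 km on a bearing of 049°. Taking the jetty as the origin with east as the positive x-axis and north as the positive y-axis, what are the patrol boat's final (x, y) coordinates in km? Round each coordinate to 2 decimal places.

Leg 1 (348°, 31.3 km): east 31.3 sin 348° = -6.51, north 31.3 cos 348° = 30.62
Leg 2 (322°, 11.6 km): east 11.6 sin 322° = -7.14, north 11.6 cos 322° = 9.14
Leg 3 (145°, 30.3 km): east 30.3 sin 145° = 17.38, north 30.3 cos 145° = -24.82
Leg 4 (049°, 39.9 km): east 39.9 sin 49° = 30.11, north 39.9 cos 49° = 26.18
Summing: 33.84 km east, 41.11 km north → (33.84, 41.11).

(33.84, 41.11)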